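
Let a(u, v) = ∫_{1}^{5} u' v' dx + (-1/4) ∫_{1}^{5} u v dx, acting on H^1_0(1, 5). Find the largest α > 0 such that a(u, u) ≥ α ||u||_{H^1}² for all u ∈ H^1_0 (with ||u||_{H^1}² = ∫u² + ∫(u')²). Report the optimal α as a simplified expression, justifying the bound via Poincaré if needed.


α = (-4 + π^2)/(π^2 + 16)

Coercivity of a(·,·) on H^1_0(1, 5) means a(u, u) ≥ α ||u||_{H^1}² for every u ∈ H^1_0.
The interval has length L = 4, and Poincaré/coercivity depend only on L. Here a(u, u) = ∫(u')² + (-1/4)·∫u².
Here c = -1/4 < 0 with |c| < (π/L)² = π^2/16, so coercivity still holds. The condition a(u,u) ≥ α||u||_{H^1}² reads (1−α)∫(u')² ≥ (α−c)∫u². Any admissible α is ≤ 1 (rapidly oscillating u have ∫u²/∫(u')² → 0), and α = 1 would force 0 ≥ (1−c)∫u², impossible since c < 1; so 1−α > 0. By the sharp Poincaré inequality on H^1_0 of an interval of length L, ∫(u')² ≥ (π/L)²∫u² with equality for the first sine mode sin(π(x−x₀)/L) (x₀ the left endpoint), so the inequality holds for all u iff (1−α)(π/L)² ≥ α − c, i.e. α ≤ ((π/L)² + c)/((π/L)² + 1) = (1 + c(L/π)²)/(1 + (L/π)²). (Direct route, valid since c ≤ 0: Poincaré gives c∫u² ≥ c(L/π)²∫(u')², so a(u,u) ≥ (1 + c(L/π)²)∫(u')², while ||u||_{H^1}² ≤ (1 + (L/π)²)∫(u')²; dividing yields the same α.) With (π/L)² = π^2/16 and c = -1/4, the largest admissible constant is α = ((π/L)² + c)/((π/L)² + 1).
Simplifying, α = (-4 + π^2)/(π^2 + 16).


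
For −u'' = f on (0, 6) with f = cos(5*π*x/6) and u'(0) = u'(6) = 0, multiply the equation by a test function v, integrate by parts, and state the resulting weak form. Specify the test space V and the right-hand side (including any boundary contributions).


V = H^1(0, 6) (no boundary constraint on v; u is determined up to an additive constant); weak form: ∫_0^6 u'v' dx = ∫_0^6 (cos(5*π*x/6)) v dx for all v ∈ V.

Multiply both sides by a test function v and integrate from 0 to 6:
  ∫_0^6 −u''(x) v(x) dx = ∫_0^6 f(x) v(x) dx.
Integrate the LHS by parts once:
  ∫_0^6 −u'' v dx = −[u'(x) v(x)]_0^6 + ∫_0^6 u'(x) v'(x) dx.
Thus ∫_0^6 u'(x) v'(x) dx = ∫_0^6 f(x) v(x) dx + [u'(x) v(x)]_0^6.
Choose V so that boundary terms are either known or forced to vanish.
u has homogeneous Neumann: u'(0) = u'(6) = 0. So [u' v]_0^6 = 0·v(6) − 0·v(0) = 0 for any v; take V = H^1(0, 6).
Weak formulation: find u (satisfying any essential BC) such that ∫_0^6 u'(x) v'(x) dx = ∫_0^6 f v dx for all v ∈ V (homogeneous Neumann, so boundary terms vanish).
Substituting f(x) = cos(5*π*x/6), the right-hand side is ∫_0^6 (cos(5*π*x/6)) v dx.
Compatibility check (pure Neumann): taking v ≡ 1 ∈ V gives 0 = ∫_0^6 f dx + (0) − (0), i.e. ∫_0^6 f dx must equal u'(0) − u'(6) = 0. Indeed ∫_0^6 (cos(5*π*x/6)) dx = 0, so the data are compatible. The solution is then unique only up to an additive constant (fix it e.g. by requiring ∫_0^6 u dx = 0).


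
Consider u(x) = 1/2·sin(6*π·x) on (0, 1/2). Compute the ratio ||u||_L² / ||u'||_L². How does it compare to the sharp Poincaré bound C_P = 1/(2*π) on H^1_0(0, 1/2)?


||u||_L² / ||u'||_L² = 1/(6*π) < C_P = 1/(2*π).

u(x) = 1/2·sin(6*π·x), so u'(x) = 3*π*cos(6*π*x).
Writing u(x) = A·sin(kπx/L) with A = 1/2 and k = 3, use ∫_0^L sin²(kπx/L) dx = L/2 and ∫_0^L cos²(kπx/L) dx = L/2.
u² = 1/4·sin²(6*π·x) and (u')² = 9*π^2·cos²(6*π·x), and each of sin², cos² integrates to L/2 = 1/4 over (0, 1/2).
∫_0^1/2 u² dx = 1/16, so ||u||_L² = 1/4.
∫_0^1/2 (u')² dx = 9*π^2/4, so ||u'||_L² = 3*π/2.
Ratio ||u||_L² / ||u'||_L² = 1/(6*π).
Sharp Poincaré constant on H^1_0(0, 1/2) is C_P = L/π = 1/(2*π), achieved by sin(2*π·x).
This is the k = 3 harmonic; the ratio L/(kπ) is strictly less than C_P = L/π, consistent with the sharp inequality ||u||_L² ≤ C_P ||u'||_L².


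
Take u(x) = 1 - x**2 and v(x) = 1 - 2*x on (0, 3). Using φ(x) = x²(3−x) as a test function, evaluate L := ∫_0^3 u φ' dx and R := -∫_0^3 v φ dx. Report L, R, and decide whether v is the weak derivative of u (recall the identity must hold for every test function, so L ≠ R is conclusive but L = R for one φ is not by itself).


LHS = 243/10, RHS = 351/20. No, v is not the weak derivative of u.

u(x) = 1 - x**2, classical derivative u'(x) = -2*x.
φ(x) = x²(3−x), so φ'(x) = 3*x*(2 - x).
Note φ(0) = φ(3) = 0, so the boundary term u·φ vanishes.
LHS = ∫_0^3 u(x) φ'(x) dx = ∫_0^3 (3*x^4 - 6*x^3 - 3*x^2 + 6*x) dx. Term by term:
  ∫_0^3 3*x^4 dx = 729/5;  ∫_0^3 -6*x^3 dx = -243/2;  ∫_0^3 -3*x^2 dx = -27;
  ∫_0^3 6*x dx = 27.
Sum: 729/5 − 243/2 − 27 + 27 = 243/10.
So LHS = 243/10.
∫_0^3 v(x) φ(x) dx = ∫_0^3 (2*x^4 - 7*x^3 + 3*x^2) dx. Term by term:
  ∫_0^3 2*x^4 dx = 486/5;  ∫_0^3 -7*x^3 dx = -567/4;  ∫_0^3 3*x^2 dx = 27.
Sum: 486/5 − 567/4 + 27 = -351/20.
So RHS = -∫_0^3 v(x) φ(x) dx = 351/20.
LHS − RHS = 27/4 ≠ 0, so the identity fails.
(For a valid weak derivative the identity must hold for EVERY test function, in particular this one. The failure shows v is NOT the weak derivative of u.)
Correct weak derivative would be u'(x) = -2*x.


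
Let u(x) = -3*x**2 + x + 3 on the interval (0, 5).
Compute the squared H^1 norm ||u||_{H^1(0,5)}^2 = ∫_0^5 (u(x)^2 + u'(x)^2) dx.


||u||_{H^1}^2 = 32725/6

The H^1 norm (squared) on an interval (0, L) is
  ||u||_{H^1}^2 = ∫_0^L u(x)^2 dx + ∫_0^L u'(x)^2 dx.
Compute u'(x) = 1 - 6*x.
Then u(x)^2 = 9*x**4 - 6*x**3 - 17*x**2 + 6*x + 9 and u'(x)^2 = 36*x**2 - 12*x + 1.
Integrate each monomial from 0 to 5 using ∫_0^5 c·x^n dx = c·5^(n+1)/(n+1):
  ∫_0^5 u(x)^2 dx = ∫_0^5 (9*x^4 - 6*x^3 - 17*x^2 + 6*x + 9) dx. Term by term:
    ∫_0^5 9*x^4 dx = 5625;  ∫_0^5 -6*x^3 dx = -1875/2;  ∫_0^5 -17*x^2 dx = -2125/3;
    ∫_0^5 6*x dx = 75;  ∫_0^5 9 dx = 45.
  Sum: 5625 − 1875/2 − 2125/3 + 75 + 45 = 24595/6.
  ∫_0^5 u'(x)^2 dx = ∫_0^5 (36*x^2 - 12*x + 1) dx. Term by term:
    ∫_0^5 36*x^2 dx = 1500;  ∫_0^5 -12*x dx = -150;  ∫_0^5 1 dx = 5.
  Sum: 1500 − 150 + 5 = 1355.
Adding: ||u||_{H^1}^2 = 24595/6 + 1355 = 32725/6.


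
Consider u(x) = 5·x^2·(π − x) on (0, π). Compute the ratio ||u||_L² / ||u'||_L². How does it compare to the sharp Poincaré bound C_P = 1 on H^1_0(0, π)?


||u||_L² / ||u'||_L² = sqrt(14)*π/14 < C_P = 1.

u(x) = 5·x^2·(π − x), so u'(x) = 5*x*(-3*x + 2*π).
u(x) = 5·x^2·(π − x) vanishes at x = 0 and x = π, so u ∈ H^1_0(0, π). Differentiate via the product rule and integrate the resulting polynomials term by term.
  ∫_0^π u² dx = ∫_0^π (25*x^6 - 50*π*x^5 + 25*π^2*x^4) dx. Term by term:
    ∫_0^π 25*x^6 dx = 25*π^7/7;  ∫_0^π -50*π*x^5 dx = -25*π^7/3;  ∫_0^π 25*π^2*x^4 dx = 5*π^7.
  Sum: 25*π^7/7 − 25*π^7/3 + 5*π^7 = 5*π^7/21.
  ∫_0^π (u')² dx = ∫_0^π (225*x^4 - 300*π*x^3 + 100*π^2*x^2) dx. Term by term:
    ∫_0^π 225*x^4 dx = 45*π^5;  ∫_0^π -300*π*x^3 dx = -75*π^5;  ∫_0^π 100*π^2*x^2 dx = 100*π^5/3.
  Sum: 45*π^5 − 75*π^5 + 100*π^5/3 = 10*π^5/3.
∫_0^π u² dx = 5*π^7/21, so ||u||_L² = sqrt(105)*π^(7/2)/21.
∫_0^π (u')² dx = 10*π^5/3, so ||u'||_L² = sqrt(30)*π^(5/2)/3.
Ratio ||u||_L² / ||u'||_L² = sqrt(14)*π/14.
Sharp Poincaré constant on H^1_0(0, π) is C_P = L/π = 1, achieved by sin(x).
A polynomial bump cannot attain the sharp Poincaré constant (only the first sine eigenfunction does), so the ratio is strictly less than C_P, consistent with ||u||_L² ≤ C_P ||u'||_L².


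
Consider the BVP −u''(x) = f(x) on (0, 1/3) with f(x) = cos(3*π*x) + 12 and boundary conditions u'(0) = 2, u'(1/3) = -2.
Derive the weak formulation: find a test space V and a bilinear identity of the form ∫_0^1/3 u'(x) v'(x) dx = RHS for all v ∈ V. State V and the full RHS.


V = H^1(0, 1/3) (v unrestricted at boundary; u is determined up to an additive constant); weak form: ∫_0^1/3 u'v' dx = ∫_0^1/3 (cos(3*π*x) + 12) v dx − 2·v(1/3) − 2·v(0) for all v ∈ V.

Multiply both sides by a test function v and integrate from 0 to 1/3:
  ∫_0^1/3 −u''(x) v(x) dx = ∫_0^1/3 f(x) v(x) dx.
Integrate the LHS by parts once:
  ∫_0^1/3 −u'' v dx = −[u'(x) v(x)]_0^1/3 + ∫_0^1/3 u'(x) v'(x) dx.
Thus ∫_0^1/3 u'(x) v'(x) dx = ∫_0^1/3 f(x) v(x) dx + [u'(x) v(x)]_0^1/3.
Choose V so that boundary terms are either known or forced to vanish.
u has inhomogeneous Neumann u'(0) = 2, u'(1/3) = -2. [u' v]_0^1/3 = (-2)·v(1/3) − (2)·v(0) = − 2·v(1/3) − 2·v(0). Take V = H^1(0, 1/3); boundary term becomes part of RHS.
Weak formulation: find u (satisfying any essential BC) such that ∫_0^1/3 u'(x) v'(x) dx = ∫_0^1/3 f v dx − 2·v(1/3) − 2·v(0) for all v ∈ V (Neumann data are natural BCs: they enter the RHS as boundary terms).
Substituting f(x) = cos(3*π*x) + 12, the right-hand side is ∫_0^1/3 (cos(3*π*x) + 12) v dx − 2·v(1/3) − 2·v(0).
Compatibility check (pure Neumann): taking v ≡ 1 ∈ V gives 0 = ∫_0^1/3 f dx + (-2) − (2), i.e. ∫_0^1/3 f dx must equal u'(0) − u'(1/3) = 4. Indeed ∫_0^1/3 (cos(3*π*x) + 12) dx = 4, so the data are compatible. The solution is then unique only up to an additive constant (fix it e.g. by requiring ∫_0^1/3 u dx = 0).


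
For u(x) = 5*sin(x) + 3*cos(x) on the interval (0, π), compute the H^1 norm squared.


||u||_{H^1(0,π)}^2 = 34*π

u'(x) = -3*sin(x) + 5*cos(x).
Expand u² and (u')² and integrate term by term on (0, π), using: for integers n ≥ 1, ∫_0^π sin²(nx) dx = ∫_0^π cos²(nx) dx = π/2; for n ≠ n', ∫_0^π sin(nx)sin(n'x) dx = ∫_0^π cos(nx)cos(n'x) dx = 0; and by product-to-sum, ∫_0^π sin(nx)cos(n'x) dx = ½∫_0^π [sin((n+n')x) + sin((n−n')x)] dx, which is 0 when n+n' is even and 2n/(n²−n'²) when n+n' is odd (it need not vanish on (0, π)).
  u² squared terms: (3)²·∫cos(x)² dx = 9·π/2 = 9*π/2;  (5)²·∫sin(x)² dx = 25·π/2 = 25*π/2.
  u² cross terms: 2·(3)·(5)·∫cos(x)·sin(x) dx = 30·(0) = 0.
  So ∫_0^π u² dx = 9*π/2 + 25*π/2 + 0 = 17*π.
  (u')² squared terms: (-3)²·∫sin(x)² dx = 9·π/2 = 9*π/2;  (5)²·∫cos(x)² dx = 25·π/2 = 25*π/2.
  (u')² cross terms: 2·(-3)·(5)·∫sin(x)·cos(x) dx = -30·(0) = 0.
  So ∫_0^π (u')² dx = 9*π/2 + 25*π/2 + 0 = 17*π.
||u||_{H^1}^2 = (17*π) + (17*π) = 34*π.


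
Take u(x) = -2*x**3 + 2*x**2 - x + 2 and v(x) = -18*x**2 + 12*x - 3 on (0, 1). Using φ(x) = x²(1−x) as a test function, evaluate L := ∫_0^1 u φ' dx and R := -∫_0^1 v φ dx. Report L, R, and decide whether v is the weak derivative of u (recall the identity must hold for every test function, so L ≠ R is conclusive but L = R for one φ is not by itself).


LHS = 1/12, RHS = 1/4. No, v is not the weak derivative of u.

u(x) = -2*x**3 + 2*x**2 - x + 2, classical derivative u'(x) = -6*x**2 + 4*x - 1.
φ(x) = x²(1−x), so φ'(x) = x*(2 - 3*x).
Note φ(0) = φ(1) = 0, so the boundary term u·φ vanishes.
LHS = ∫_0^1 u(x) φ'(x) dx = ∫_0^1 (6*x^5 - 10*x^4 + 7*x^3 - 8*x^2 + 4*x) dx. Term by term:
  ∫_0^1 6*x^5 dx = 1;  ∫_0^1 -10*x^4 dx = -2;  ∫_0^1 7*x^3 dx = 7/4;
  ∫_0^1 -8*x^2 dx = -8/3;  ∫_0^1 4*x dx = 2.
Sum: 1 − 2 + 7/4 − 8/3 + 2 = 1/12.
So LHS = 1/12.
∫_0^1 v(x) φ(x) dx = ∫_0^1 (18*x^5 - 30*x^4 + 15*x^3 - 3*x^2) dx. Term by term:
  ∫_0^1 18*x^5 dx = 3;  ∫_0^1 -30*x^4 dx = -6;  ∫_0^1 15*x^3 dx = 15/4;
  ∫_0^1 -3*x^2 dx = -1.
Sum: 3 − 6 + 15/4 − 1 = -1/4.
So RHS = -∫_0^1 v(x) φ(x) dx = 1/4.
LHS − RHS = -1/6 ≠ 0, so the identity fails.
(For a valid weak derivative the identity must hold for EVERY test function, in particular this one. The failure shows v is NOT the weak derivative of u.)
Correct weak derivative would be u'(x) = -6*x**2 + 4*x - 1.


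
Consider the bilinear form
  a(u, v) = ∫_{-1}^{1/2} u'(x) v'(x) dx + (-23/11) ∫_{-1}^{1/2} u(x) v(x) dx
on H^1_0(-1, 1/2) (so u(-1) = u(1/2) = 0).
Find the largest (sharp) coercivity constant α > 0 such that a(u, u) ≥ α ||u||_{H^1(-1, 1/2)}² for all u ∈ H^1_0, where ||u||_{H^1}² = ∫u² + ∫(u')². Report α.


α = (-207 + 44*π^2)/(11*(9 + 4*π^2))

Coercivity of a(·,·) on H^1_0(-1, 1/2) means a(u, u) ≥ α ||u||_{H^1}² for every u ∈ H^1_0.
The interval has length L = 3/2, and Poincaré/coercivity depend only on L. Here a(u, u) = ∫(u')² + (-23/11)·∫u².
Here c = -23/11 < 0 with |c| < (π/L)² = 4*π^2/9, so coercivity still holds. The condition a(u,u) ≥ α||u||_{H^1}² reads (1−α)∫(u')² ≥ (α−c)∫u². Any admissible α is ≤ 1 (rapidly oscillating u have ∫u²/∫(u')² → 0), and α = 1 would force 0 ≥ (1−c)∫u², impossible since c < 1; so 1−α > 0. By the sharp Poincaré inequality on H^1_0 of an interval of length L, ∫(u')² ≥ (π/L)²∫u² with equality for the first sine mode sin(π(x−x₀)/L) (x₀ the left endpoint), so the inequality holds for all u iff (1−α)(π/L)² ≥ α − c, i.e. α ≤ ((π/L)² + c)/((π/L)² + 1) = (1 + c(L/π)²)/(1 + (L/π)²). (Direct route, valid since c ≤ 0: Poincaré gives c∫u² ≥ c(L/π)²∫(u')², so a(u,u) ≥ (1 + c(L/π)²)∫(u')², while ||u||_{H^1}² ≤ (1 + (L/π)²)∫(u')²; dividing yields the same α.) With (π/L)² = 4*π^2/9 and c = -23/11, the largest admissible constant is α = ((π/L)² + c)/((π/L)² + 1).
Simplifying, α = (-207 + 44*π^2)/(11*(9 + 4*π^2)).


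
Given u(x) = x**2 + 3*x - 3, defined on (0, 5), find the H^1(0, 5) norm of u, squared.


||u||_{H^1}^2 = 11215/6

The H^1 norm (squared) on an interval (0, L) is
  ||u||_{H^1}^2 = ∫_0^L u(x)^2 dx + ∫_0^L u'(x)^2 dx.
Compute u'(x) = 2*x + 3.
Then u(x)^2 = x**4 + 6*x**3 + 3*x**2 - 18*x + 9 and u'(x)^2 = 4*x**2 + 12*x + 9.
Integrate each monomial from 0 to 5 using ∫_0^5 c·x^n dx = c·5^(n+1)/(n+1):
  ∫_0^5 u(x)^2 dx = ∫_0^5 (x^4 + 6*x^3 + 3*x^2 - 18*x + 9) dx. Term by term:
    ∫_0^5 x^4 dx = 625;  ∫_0^5 6*x^3 dx = 1875/2;  ∫_0^5 3*x^2 dx = 125;
    ∫_0^5 -18*x dx = -225;  ∫_0^5 9 dx = 45.
  Sum: 625 + 1875/2 + 125 − 225 + 45 = 3015/2.
  ∫_0^5 u'(x)^2 dx = ∫_0^5 (4*x^2 + 12*x + 9) dx. Term by term:
    ∫_0^5 4*x^2 dx = 500/3;  ∫_0^5 12*x dx = 150;  ∫_0^5 9 dx = 45.
  Sum: 500/3 + 150 + 45 = 1085/3.
Adding: ||u||_{H^1}^2 = 3015/2 + 1085/3 = 11215/6.


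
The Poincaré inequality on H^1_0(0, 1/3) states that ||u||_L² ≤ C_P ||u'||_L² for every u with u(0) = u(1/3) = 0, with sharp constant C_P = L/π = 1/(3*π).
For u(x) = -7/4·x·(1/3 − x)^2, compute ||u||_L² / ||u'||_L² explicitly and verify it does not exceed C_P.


||u||_L² / ||u'||_L² = sqrt(14)/42 < C_P = 1/(3*π).

u(x) = -7/4·x·(1/3 − x)^2, so u'(x) = -21*x^2/4 + 7*x/3 - 7/36.
u(x) = -7/4·x·(1/3 − x)^2 vanishes at x = 0 and x = 1/3, so u ∈ H^1_0(0, 1/3). Differentiate via the product rule and integrate the resulting polynomials term by term.
  ∫_0^1/3 u² dx = ∫_0^1/3 (49*x^6/16 - 49*x^5/12 + 49*x^4/24 - 49*x^3/108 + 49*x^2/1296) dx. Term by term:
    ∫_0^1/3 49*x^6/16 dx = 7/34992;  ∫_0^1/3 -49*x^5/12 dx = -49/52488;  ∫_0^1/3 49*x^4/24 dx = 49/29160;
    ∫_0^1/3 -49*x^3/108 dx = -49/34992;  ∫_0^1/3 49*x^2/1296 dx = 49/104976.
  Sum: 7/34992 − 49/52488 + 49/29160 − 49/34992 + 49/104976 = 7/524880.
  ∫_0^1/3 (u')² dx = ∫_0^1/3 (441*x^4/16 - 49*x^3/2 + 539*x^2/72 - 49*x/54 + 49/1296) dx. Term by term:
    ∫_0^1/3 441*x^4/16 dx = 49/2160;  ∫_0^1/3 -49*x^3/2 dx = -49/648;  ∫_0^1/3 539*x^2/72 dx = 539/5832;
    ∫_0^1/3 -49*x/54 dx = -49/972;  ∫_0^1/3 49/1296 dx = 49/3888.
  Sum: 49/2160 − 49/648 + 539/5832 − 49/972 + 49/3888 = 49/29160.
∫_0^1/3 u² dx = 7/524880, so ||u||_L² = sqrt(35)/1620.
∫_0^1/3 (u')² dx = 49/29160, so ||u'||_L² = 7*sqrt(10)/540.
Ratio ||u||_L² / ||u'||_L² = sqrt(14)/42.
Sharp Poincaré constant on H^1_0(0, 1/3) is C_P = L/π = 1/(3*π), achieved by sin(3*π·x).
A polynomial bump cannot attain the sharp Poincaré constant (only the first sine eigenfunction does), so the ratio is strictly less than C_P, consistent with ||u||_L² ≤ C_P ||u'||_L².


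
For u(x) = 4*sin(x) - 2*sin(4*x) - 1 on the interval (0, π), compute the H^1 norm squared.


||u||_{H^1(0,π)}^2 = -16 + 51*π

u'(x) = 4*cos(x) - 8*cos(4*x).
Expand u² and (u')² and integrate term by term on (0, π), using: for integers n ≥ 1, ∫_0^π sin²(nx) dx = ∫_0^π cos²(nx) dx = π/2; for n ≠ n', ∫_0^π sin(nx)sin(n'x) dx = ∫_0^π cos(nx)cos(n'x) dx = 0; and by product-to-sum, ∫_0^π sin(nx)cos(n'x) dx = ½∫_0^π [sin((n+n')x) + sin((n−n')x)] dx, which is 0 when n+n' is even and 2n/(n²−n'²) when n+n' is odd (it need not vanish on (0, π)). For the constant mode: ∫_0^π 1 dx = π, ∫_0^π cos(nx) dx = 0, ∫_0^π sin(nx) dx = (1−(−1)^n)/n.
  u² squared terms: (-1)²·∫1 dx = 1·π = π;  (-2)²·∫sin(4x)² dx = 4·π/2 = 2*π;  (4)²·∫sin(x)² dx = 16·π/2 = 8*π.
  u² cross terms: 2·(-1)·(-2)·∫1·sin(4x) dx = 4·(0) = 0;  2·(-1)·(4)·∫1·sin(x) dx = -8·(2) = -16;  2·(-2)·(4)·∫sin(4x)·sin(x) dx = -16·(0) = 0.
  So ∫_0^π u² dx = π + 2*π + 8*π + 0 − 16 + 0 = -16 + 11*π.
  (u')² squared terms: (-8)²·∫cos(4x)² dx = 64·π/2 = 32*π;  (4)²·∫cos(x)² dx = 16·π/2 = 8*π.
  (u')² cross terms: 2·(-8)·(4)·∫cos(4x)·cos(x) dx = -64·(0) = 0.
  So ∫_0^π (u')² dx = 32*π + 8*π + 0 = 40*π.
||u||_{H^1}^2 = (-16 + 11*π) + (40*π) = -16 + 51*π.


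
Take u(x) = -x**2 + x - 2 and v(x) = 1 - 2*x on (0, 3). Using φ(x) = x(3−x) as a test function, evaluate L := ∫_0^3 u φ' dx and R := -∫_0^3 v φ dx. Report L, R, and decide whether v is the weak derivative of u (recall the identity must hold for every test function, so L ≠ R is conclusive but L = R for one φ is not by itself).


LHS = 9, RHS = 9. Yes, v = u' weakly.

u(x) = -x**2 + x - 2, classical derivative u'(x) = 1 - 2*x.
φ(x) = x(3−x), so φ'(x) = 3 - 2*x.
Note φ(0) = φ(3) = 0, so the boundary term u·φ vanishes.
LHS = ∫_0^3 u(x) φ'(x) dx = ∫_0^3 (2*x^3 - 5*x^2 + 7*x - 6) dx. Term by term:
  ∫_0^3 2*x^3 dx = 81/2;  ∫_0^3 -5*x^2 dx = -45;  ∫_0^3 7*x dx = 63/2;
  ∫_0^3 -6 dx = -18.
Sum: 81/2 − 45 + 63/2 − 18 = 9.
So LHS = 9.
∫_0^3 v(x) φ(x) dx = ∫_0^3 (2*x^3 - 7*x^2 + 3*x) dx. Term by term:
  ∫_0^3 2*x^3 dx = 81/2;  ∫_0^3 -7*x^2 dx = -63;  ∫_0^3 3*x dx = 27/2.
Sum: 81/2 − 63 + 27/2 = -9.
So RHS = -∫_0^3 v(x) φ(x) dx = 9.
LHS = RHS, so the identity holds for this test φ.
Moreover u is smooth here and v(x) = u'(x) = 1 - 2*x pointwise, so the identity holds for every test function. Hence v is the weak derivative of u.


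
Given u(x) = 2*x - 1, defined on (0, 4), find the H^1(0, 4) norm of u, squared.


||u||_{H^1}^2 = 220/3

The H^1 norm (squared) on an interval (0, L) is
  ||u||_{H^1}^2 = ∫_0^L u(x)^2 dx + ∫_0^L u'(x)^2 dx.
Compute u'(x) = 2.
Then u(x)^2 = 4*x**2 - 4*x + 1 and u'(x)^2 = 4.
Integrate each monomial from 0 to 4 using ∫_0^4 c·x^n dx = c·4^(n+1)/(n+1):
  ∫_0^4 u(x)^2 dx = ∫_0^4 (4*x^2 - 4*x + 1) dx. Term by term:
    ∫_0^4 4*x^2 dx = 256/3;  ∫_0^4 -4*x dx = -32;  ∫_0^4 1 dx = 4.
  Sum: 256/3 − 32 + 4 = 172/3.
  ∫_0^4 u'(x)^2 dx = ∫_0^4 (4) dx. Term by term:
    ∫_0^4 4 dx = 16.
Adding: ||u||_{H^1}^2 = 172/3 + 16 = 220/3.


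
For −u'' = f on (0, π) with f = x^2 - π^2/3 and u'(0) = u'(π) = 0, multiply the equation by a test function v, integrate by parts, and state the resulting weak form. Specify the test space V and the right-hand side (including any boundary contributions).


V = H^1(0, π) (no boundary constraint on v; u is determined up to an additive constant); weak form: ∫_0^π u'v' dx = ∫_0^π (x^2 - π^2/3) v dx for all v ∈ V.

Multiply both sides by a test function v and integrate from 0 to π:
  ∫_0^π −u''(x) v(x) dx = ∫_0^π f(x) v(x) dx.
Integrate the LHS by parts once:
  ∫_0^π −u'' v dx = −[u'(x) v(x)]_0^π + ∫_0^π u'(x) v'(x) dx.
Thus ∫_0^π u'(x) v'(x) dx = ∫_0^π f(x) v(x) dx + [u'(x) v(x)]_0^π.
Choose V so that boundary terms are either known or forced to vanish.
u has homogeneous Neumann: u'(0) = u'(π) = 0. So [u' v]_0^π = 0·v(π) − 0·v(0) = 0 for any v; take V = H^1(0, π).
Weak formulation: find u (satisfying any essential BC) such that ∫_0^π u'(x) v'(x) dx = ∫_0^π f v dx for all v ∈ V (homogeneous Neumann, so boundary terms vanish).
Substituting f(x) = x^2 - π^2/3, the right-hand side is ∫_0^π (x^2 - π^2/3) v dx.
Compatibility check (pure Neumann): taking v ≡ 1 ∈ V gives 0 = ∫_0^π f dx + (0) − (0), i.e. ∫_0^π f dx must equal u'(0) − u'(π) = 0. Indeed ∫_0^π (x^2 - π^2/3) dx = 0, so the data are compatible. The solution is then unique only up to an additive constant (fix it e.g. by requiring ∫_0^π u dx = 0).


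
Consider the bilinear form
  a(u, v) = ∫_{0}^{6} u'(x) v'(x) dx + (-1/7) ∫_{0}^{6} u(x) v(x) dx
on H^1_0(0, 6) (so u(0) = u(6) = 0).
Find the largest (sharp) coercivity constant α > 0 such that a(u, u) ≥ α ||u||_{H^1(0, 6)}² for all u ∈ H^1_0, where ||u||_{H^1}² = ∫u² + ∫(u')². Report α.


α = (-36/7 + π^2)/(π^2 + 36)

Coercivity of a(·,·) on H^1_0(0, 6) means a(u, u) ≥ α ||u||_{H^1}² for every u ∈ H^1_0.
The interval has length L = 6, and Poincaré/coercivity depend only on L. Here a(u, u) = ∫(u')² + (-1/7)·∫u².
Here c = -1/7 < 0 with |c| < (π/L)² = π^2/36, so coercivity still holds. The condition a(u,u) ≥ α||u||_{H^1}² reads (1−α)∫(u')² ≥ (α−c)∫u². Any admissible α is ≤ 1 (rapidly oscillating u have ∫u²/∫(u')² → 0), and α = 1 would force 0 ≥ (1−c)∫u², impossible since c < 1; so 1−α > 0. By the sharp Poincaré inequality on H^1_0 of an interval of length L, ∫(u')² ≥ (π/L)²∫u² with equality for the first sine mode sin(π(x−x₀)/L) (x₀ the left endpoint), so the inequality holds for all u iff (1−α)(π/L)² ≥ α − c, i.e. α ≤ ((π/L)² + c)/((π/L)² + 1) = (1 + c(L/π)²)/(1 + (L/π)²). (Direct route, valid since c ≤ 0: Poincaré gives c∫u² ≥ c(L/π)²∫(u')², so a(u,u) ≥ (1 + c(L/π)²)∫(u')², while ||u||_{H^1}² ≤ (1 + (L/π)²)∫(u')²; dividing yields the same α.) With (π/L)² = π^2/36 and c = -1/7, the largest admissible constant is α = ((π/L)² + c)/((π/L)² + 1).
Simplifying, α = (-36/7 + π^2)/(π^2 + 36).


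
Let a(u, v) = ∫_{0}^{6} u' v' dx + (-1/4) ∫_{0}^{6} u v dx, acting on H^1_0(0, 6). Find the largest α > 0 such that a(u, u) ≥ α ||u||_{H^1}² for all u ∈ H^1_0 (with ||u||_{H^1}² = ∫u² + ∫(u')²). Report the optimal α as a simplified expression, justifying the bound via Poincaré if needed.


α = (-9 + π^2)/(π^2 + 36)

Coercivity of a(·,·) on H^1_0(0, 6) means a(u, u) ≥ α ||u||_{H^1}² for every u ∈ H^1_0.
The interval has length L = 6, and Poincaré/coercivity depend only on L. Here a(u, u) = ∫(u')² + (-1/4)·∫u².
Here c = -1/4 < 0 with |c| < (π/L)² = π^2/36, so coercivity still holds. The condition a(u,u) ≥ α||u||_{H^1}² reads (1−α)∫(u')² ≥ (α−c)∫u². Any admissible α is ≤ 1 (rapidly oscillating u have ∫u²/∫(u')² → 0), and α = 1 would force 0 ≥ (1−c)∫u², impossible since c < 1; so 1−α > 0. By the sharp Poincaré inequality on H^1_0 of an interval of length L, ∫(u')² ≥ (π/L)²∫u² with equality for the first sine mode sin(π(x−x₀)/L) (x₀ the left endpoint), so the inequality holds for all u iff (1−α)(π/L)² ≥ α − c, i.e. α ≤ ((π/L)² + c)/((π/L)² + 1) = (1 + c(L/π)²)/(1 + (L/π)²). (Direct route, valid since c ≤ 0: Poincaré gives c∫u² ≥ c(L/π)²∫(u')², so a(u,u) ≥ (1 + c(L/π)²)∫(u')², while ||u||_{H^1}² ≤ (1 + (L/π)²)∫(u')²; dividing yields the same α.) With (π/L)² = π^2/36 and c = -1/4, the largest admissible constant is α = ((π/L)² + c)/((π/L)² + 1).
Simplifying, α = (-9 + π^2)/(π^2 + 36).


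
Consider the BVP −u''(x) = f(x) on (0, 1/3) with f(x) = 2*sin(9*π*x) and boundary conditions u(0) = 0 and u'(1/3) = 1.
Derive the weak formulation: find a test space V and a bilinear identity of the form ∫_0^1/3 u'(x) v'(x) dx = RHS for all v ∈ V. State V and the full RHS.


V = {v ∈ H^1(0, 1/3) : v(0) = 0} (test functions vanish at x = 0 where u is specified); weak form: ∫_0^1/3 u'v' dx = ∫_0^1/3 (2*sin(9*π*x)) v dx + v(1/3) for all v ∈ V.

Multiply both sides by a test function v and integrate from 0 to 1/3:
  ∫_0^1/3 −u''(x) v(x) dx = ∫_0^1/3 f(x) v(x) dx.
Integrate the LHS by parts once:
  ∫_0^1/3 −u'' v dx = −[u'(x) v(x)]_0^1/3 + ∫_0^1/3 u'(x) v'(x) dx.
Thus ∫_0^1/3 u'(x) v'(x) dx = ∫_0^1/3 f(x) v(x) dx + [u'(x) v(x)]_0^1/3.
Choose V so that boundary terms are either known or forced to vanish.
Mixed BC: u(0) = 0 (Dirichlet) and u'(1/3) = 1 (Neumann). Define V = {v ∈ H^1(0, 1/3) : v(0) = 0}. Then [u' v]_0^1/3 = u'(1/3)·v(1/3) − u'(0)·0 = v(1/3).
Weak formulation: find u (satisfying any essential BC) such that ∫_0^1/3 u'(x) v'(x) dx = ∫_0^1/3 f v dx + v(1/3) for all v ∈ V (Dirichlet at 0 absorbed into V; Neumann datum at x = 1/3 contributes the boundary term).
Substituting f(x) = 2*sin(9*π*x), the right-hand side is ∫_0^1/3 (2*sin(9*π*x)) v dx + v(1/3).


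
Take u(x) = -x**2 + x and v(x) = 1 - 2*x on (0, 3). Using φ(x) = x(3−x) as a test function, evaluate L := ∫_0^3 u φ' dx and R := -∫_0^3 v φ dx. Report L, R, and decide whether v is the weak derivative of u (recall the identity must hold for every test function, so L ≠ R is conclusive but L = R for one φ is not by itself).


LHS = 9, RHS = 9. Yes, v = u' weakly.

u(x) = -x**2 + x, classical derivative u'(x) = 1 - 2*x.
φ(x) = x(3−x), so φ'(x) = 3 - 2*x.
Note φ(0) = φ(3) = 0, so the boundary term u·φ vanishes.
LHS = ∫_0^3 u(x) φ'(x) dx = ∫_0^3 (2*x^3 - 5*x^2 + 3*x) dx. Term by term:
  ∫_0^3 2*x^3 dx = 81/2;  ∫_0^3 -5*x^2 dx = -45;  ∫_0^3 3*x dx = 27/2.
Sum: 81/2 − 45 + 27/2 = 9.
So LHS = 9.
∫_0^3 v(x) φ(x) dx = ∫_0^3 (2*x^3 - 7*x^2 + 3*x) dx. Term by term:
  ∫_0^3 2*x^3 dx = 81/2;  ∫_0^3 -7*x^2 dx = -63;  ∫_0^3 3*x dx = 27/2.
Sum: 81/2 − 63 + 27/2 = -9.
So RHS = -∫_0^3 v(x) φ(x) dx = 9.
LHS = RHS, so the identity holds for this test φ.
Moreover u is smooth here and v(x) = u'(x) = 1 - 2*x pointwise, so the identity holds for every test function. Hence v is the weak derivative of u.


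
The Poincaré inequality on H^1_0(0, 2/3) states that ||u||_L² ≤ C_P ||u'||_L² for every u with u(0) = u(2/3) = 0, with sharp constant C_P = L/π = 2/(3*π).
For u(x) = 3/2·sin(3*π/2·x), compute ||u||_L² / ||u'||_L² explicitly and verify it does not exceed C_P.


||u||_L² / ||u'||_L² = 2/(3*π) = C_P.

u(x) = 3/2·sin(3*π/2·x), so u'(x) = 9*π*cos(3*π*x/2)/4.
Writing u(x) = A·sin(kπx/L) with A = 3/2 and k = 1, use ∫_0^L sin²(kπx/L) dx = L/2 and ∫_0^L cos²(kπx/L) dx = L/2.
u² = 9/4·sin²(3*π/2·x) and (u')² = 81*π^2/16·cos²(3*π/2·x), and each of sin², cos² integrates to L/2 = 1/3 over (0, 2/3).
∫_0^2/3 u² dx = 3/4, so ||u||_L² = sqrt(3)/2.
∫_0^2/3 (u')² dx = 27*π^2/16, so ||u'||_L² = 3*sqrt(3)*π/4.
Ratio ||u||_L² / ||u'||_L² = 2/(3*π).
Sharp Poincaré constant on H^1_0(0, 2/3) is C_P = L/π = 2/(3*π), achieved by sin(3*π/2·x).
This is the k = 1 eigenfunction (up to amplitude), so the ratio equals the sharp Poincaré constant exactly.


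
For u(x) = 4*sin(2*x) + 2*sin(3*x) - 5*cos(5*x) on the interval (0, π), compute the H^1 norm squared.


||u||_{H^1(0,π)}^2 = 4160/21 + 385*π

u'(x) = 25*sin(5*x) + 8*cos(2*x) + 6*cos(3*x).
Expand u² and (u')² and integrate term by term on (0, π), using: for integers n ≥ 1, ∫_0^π sin²(nx) dx = ∫_0^π cos²(nx) dx = π/2; for n ≠ n', ∫_0^π sin(nx)sin(n'x) dx = ∫_0^π cos(nx)cos(n'x) dx = 0; and by product-to-sum, ∫_0^π sin(nx)cos(n'x) dx = ½∫_0^π [sin((n+n')x) + sin((n−n')x)] dx, which is 0 when n+n' is even and 2n/(n²−n'²) when n+n' is odd (it need not vanish on (0, π)).
  u² squared terms: (-5)²·∫cos(5x)² dx = 25·π/2 = 25*π/2;  (2)²·∫sin(3x)² dx = 4·π/2 = 2*π;  (4)²·∫sin(2x)² dx = 16·π/2 = 8*π.
  u² cross terms: 2·(-5)·(2)·∫cos(5x)·sin(3x) dx = -20·(0) = 0;  2·(-5)·(4)·∫cos(5x)·sin(2x) dx = -40·(-4/21) = 160/21;  2·(2)·(4)·∫sin(3x)·sin(2x) dx = 16·(0) = 0.
  So ∫_0^π u² dx = 25*π/2 + 2*π + 8*π + 0 + 160/21 + 0 = 160/21 + 45*π/2.
  (u')² squared terms: (6)²·∫cos(3x)² dx = 36·π/2 = 18*π;  (8)²·∫cos(2x)² dx = 64·π/2 = 32*π;  (25)²·∫sin(5x)² dx = 625·π/2 = 625*π/2.
  (u')² cross terms: 2·(6)·(8)·∫cos(3x)·cos(2x) dx = 96·(0) = 0;  2·(6)·(25)·∫cos(3x)·sin(5x) dx = 300·(0) = 0;  2·(8)·(25)·∫cos(2x)·sin(5x) dx = 400·(10/21) = 4000/21.
  So ∫_0^π (u')² dx = 18*π + 32*π + 625*π/2 + 0 + 0 + 4000/21 = 4000/21 + 725*π/2.
||u||_{H^1}^2 = (160/21 + 45*π/2) + (4000/21 + 725*π/2) = 4160/21 + 385*π.


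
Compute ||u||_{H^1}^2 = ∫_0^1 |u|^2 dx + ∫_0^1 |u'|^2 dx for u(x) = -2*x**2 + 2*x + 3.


||u||_{H^1}^2 = 187/15

The H^1 norm (squared) on an interval (0, L) is
  ||u||_{H^1}^2 = ∫_0^L u(x)^2 dx + ∫_0^L u'(x)^2 dx.
Compute u'(x) = 2 - 4*x.
Then u(x)^2 = 4*x**4 - 8*x**3 - 8*x**2 + 12*x + 9 and u'(x)^2 = 16*x**2 - 16*x + 4.
Integrate each monomial from 0 to 1 using ∫_0^1 c·x^n dx = c·1^(n+1)/(n+1):
  ∫_0^1 u(x)^2 dx = ∫_0^1 (4*x^4 - 8*x^3 - 8*x^2 + 12*x + 9) dx. Term by term:
    ∫_0^1 4*x^4 dx = 4/5;  ∫_0^1 -8*x^3 dx = -2;  ∫_0^1 -8*x^2 dx = -8/3;
    ∫_0^1 12*x dx = 6;  ∫_0^1 9 dx = 9.
  Sum: 4/5 − 2 − 8/3 + 6 + 9 = 167/15.
  ∫_0^1 u'(x)^2 dx = ∫_0^1 (16*x^2 - 16*x + 4) dx. Term by term:
    ∫_0^1 16*x^2 dx = 16/3;  ∫_0^1 -16*x dx = -8;  ∫_0^1 4 dx = 4.
  Sum: 16/3 − 8 + 4 = 4/3.
Adding: ||u||_{H^1}^2 = 167/15 + 4/3 = 187/15.


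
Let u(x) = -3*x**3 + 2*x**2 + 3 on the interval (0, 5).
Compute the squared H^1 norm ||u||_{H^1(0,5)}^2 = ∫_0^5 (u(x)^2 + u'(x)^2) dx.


||u||_{H^1}^2 = 4597765/42

The H^1 norm (squared) on an interval (0, L) is
  ||u||_{H^1}^2 = ∫_0^L u(x)^2 dx + ∫_0^L u'(x)^2 dx.
Compute u'(x) = -9*x**2 + 4*x.
Then u(x)^2 = 9*x**6 - 12*x**5 + 4*x**4 - 18*x**3 + 12*x**2 + 9 and u'(x)^2 = 81*x**4 - 72*x**3 + 16*x**2.
Integrate each monomial from 0 to 5 using ∫_0^5 c·x^n dx = c·5^(n+1)/(n+1):
  ∫_0^5 u(x)^2 dx = ∫_0^5 (9*x^6 - 12*x^5 + 4*x^4 - 18*x^3 + 12*x^2 + 9) dx. Term by term:
    ∫_0^5 9*x^6 dx = 703125/7;  ∫_0^5 -12*x^5 dx = -31250;  ∫_0^5 4*x^4 dx = 2500;
    ∫_0^5 -18*x^3 dx = -5625/2;  ∫_0^5 12*x^2 dx = 500;  ∫_0^5 9 dx = 45.
  Sum: 703125/7 − 31250 + 2500 − 5625/2 + 500 + 45 = 972005/14.
  ∫_0^5 u'(x)^2 dx = ∫_0^5 (81*x^4 - 72*x^3 + 16*x^2) dx. Term by term:
    ∫_0^5 81*x^4 dx = 50625;  ∫_0^5 -72*x^3 dx = -11250;  ∫_0^5 16*x^2 dx = 2000/3.
  Sum: 50625 − 11250 + 2000/3 = 120125/3.
Adding: ||u||_{H^1}^2 = 972005/14 + 120125/3 = 4597765/42.


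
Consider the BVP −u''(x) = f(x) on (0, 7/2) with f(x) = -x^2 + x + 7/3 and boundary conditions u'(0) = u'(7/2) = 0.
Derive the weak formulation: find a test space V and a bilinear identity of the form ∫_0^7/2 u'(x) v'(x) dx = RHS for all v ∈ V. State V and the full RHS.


V = H^1(0, 7/2) (no boundary constraint on v; u is determined up to an additive constant); weak form: ∫_0^7/2 u'v' dx = ∫_0^7/2 (-x^2 + x + 7/3) v dx for all v ∈ V.

Multiply both sides by a test function v and integrate from 0 to 7/2:
  ∫_0^7/2 −u''(x) v(x) dx = ∫_0^7/2 f(x) v(x) dx.
Integrate the LHS by parts once:
  ∫_0^7/2 −u'' v dx = −[u'(x) v(x)]_0^7/2 + ∫_0^7/2 u'(x) v'(x) dx.
Thus ∫_0^7/2 u'(x) v'(x) dx = ∫_0^7/2 f(x) v(x) dx + [u'(x) v(x)]_0^7/2.
Choose V so that boundary terms are either known or forced to vanish.
u has homogeneous Neumann: u'(0) = u'(7/2) = 0. So [u' v]_0^7/2 = 0·v(7/2) − 0·v(0) = 0 for any v; take V = H^1(0, 7/2).
Weak formulation: find u (satisfying any essential BC) such that ∫_0^7/2 u'(x) v'(x) dx = ∫_0^7/2 f v dx for all v ∈ V (homogeneous Neumann, so boundary terms vanish).
Substituting f(x) = -x^2 + x + 7/3, the right-hand side is ∫_0^7/2 (-x^2 + x + 7/3) v dx.
Compatibility check (pure Neumann): taking v ≡ 1 ∈ V gives 0 = ∫_0^7/2 f dx + (0) − (0), i.e. ∫_0^7/2 f dx must equal u'(0) − u'(7/2) = 0. Indeed ∫_0^7/2 (-x^2 + x + 7/3) dx = 0, so the data are compatible. The solution is then unique only up to an additive constant (fix it e.g. by requiring ∫_0^7/2 u dx = 0).


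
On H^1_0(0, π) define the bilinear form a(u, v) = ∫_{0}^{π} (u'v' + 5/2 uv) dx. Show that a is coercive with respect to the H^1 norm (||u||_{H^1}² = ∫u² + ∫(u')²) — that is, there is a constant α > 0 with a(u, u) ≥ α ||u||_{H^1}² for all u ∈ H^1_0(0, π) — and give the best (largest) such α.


α = 1

Coercivity of a(·,·) on H^1_0(0, π) means a(u, u) ≥ α ||u||_{H^1}² for every u ∈ H^1_0.
The interval has length L = π, and Poincaré/coercivity depend only on L. Here a(u, u) = ∫(u')² + (5/2)·∫u².
Here c = 5/2 ≥ 1, so a(u,u) = ∫(u')² + c∫u² ≥ ∫(u')² + ∫u² = ||u||_{H^1}², i.e. α = 1 works. No larger α is possible: a(u,u) ≥ α||u||_{H^1}² means (1−α)∫(u')² ≥ (α−c)∫u², and for the modes u_n = sin(nπ(x−x₀)/L) (x₀ the left endpoint) one has ∫u_n²/∫(u_n')² = (L/(nπ))² → 0, so a(u_n,u_n)/||u_n||_{H^1}² → 1. Hence the optimal constant is α = 1.
Therefore α = 1.


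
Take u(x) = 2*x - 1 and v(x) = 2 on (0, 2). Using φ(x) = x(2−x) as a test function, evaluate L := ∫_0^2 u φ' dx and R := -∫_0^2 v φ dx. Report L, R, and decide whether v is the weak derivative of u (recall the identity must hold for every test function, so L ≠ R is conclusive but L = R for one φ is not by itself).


LHS = -8/3, RHS = -8/3. Yes, v = u' weakly.

u(x) = 2*x - 1, classical derivative u'(x) = 2.
φ(x) = x(2−x), so φ'(x) = 2 - 2*x.
Note φ(0) = φ(2) = 0, so the boundary term u·φ vanishes.
LHS = ∫_0^2 u(x) φ'(x) dx = ∫_0^2 (-4*x^2 + 6*x - 2) dx. Term by term:
  ∫_0^2 -4*x^2 dx = -32/3;  ∫_0^2 6*x dx = 12;  ∫_0^2 -2 dx = -4.
Sum: -32/3 + 12 − 4 = -8/3.
So LHS = -8/3.
∫_0^2 v(x) φ(x) dx = ∫_0^2 (-2*x^2 + 4*x) dx. Term by term:
  ∫_0^2 -2*x^2 dx = -16/3;  ∫_0^2 4*x dx = 8.
Sum: -16/3 + 8 = 8/3.
So RHS = -∫_0^2 v(x) φ(x) dx = -8/3.
LHS = RHS, so the identity holds for this test φ.
Moreover u is smooth here and v(x) = u'(x) = 2 pointwise, so the identity holds for every test function. Hence v is the weak derivative of u.


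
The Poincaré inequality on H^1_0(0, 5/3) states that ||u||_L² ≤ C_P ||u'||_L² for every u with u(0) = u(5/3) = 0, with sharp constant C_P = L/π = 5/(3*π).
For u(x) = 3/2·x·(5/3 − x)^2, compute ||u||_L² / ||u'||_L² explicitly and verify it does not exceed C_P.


||u||_L² / ||u'||_L² = 5*sqrt(14)/42 < C_P = 5/(3*π).

u(x) = 3/2·x·(5/3 − x)^2, so u'(x) = (3*x - 5)*(9*x - 5)/6.
u(x) = 3/2·x·(5/3 − x)^2 vanishes at x = 0 and x = 5/3, so u ∈ H^1_0(0, 5/3). Differentiate via the product rule and integrate the resulting polynomials term by term.
  ∫_0^5/3 u² dx = ∫_0^5/3 (9*x^6/4 - 15*x^5 + 75*x^4/2 - 125*x^3/3 + 625*x^2/36) dx. Term by term:
    ∫_0^5/3 9*x^6/4 dx = 78125/6804;  ∫_0^5/3 -15*x^5 dx = -78125/1458;  ∫_0^5/3 75*x^4/2 dx = 15625/162;
    ∫_0^5/3 -125*x^3/3 dx = -78125/972;  ∫_0^5/3 625*x^2/36 dx = 78125/2916.
  Sum: 78125/6804 − 78125/1458 + 15625/162 − 78125/972 + 78125/2916 = 15625/20412.
  ∫_0^5/3 (u')² dx = ∫_0^5/3 (81*x^4/4 - 90*x^3 + 275*x^2/2 - 250*x/3 + 625/36) dx. Term by term:
    ∫_0^5/3 81*x^4/4 dx = 625/12;  ∫_0^5/3 -90*x^3 dx = -3125/18;  ∫_0^5/3 275*x^2/2 dx = 34375/162;
    ∫_0^5/3 -250*x/3 dx = -3125/27;  ∫_0^5/3 625/36 dx = 3125/108.
  Sum: 625/12 − 3125/18 + 34375/162 − 3125/27 + 3125/108 = 625/162.
∫_0^5/3 u² dx = 15625/20412, so ||u||_L² = 125*sqrt(7)/378.
∫_0^5/3 (u')² dx = 625/162, so ||u'||_L² = 25*sqrt(2)/18.
Ratio ||u||_L² / ||u'||_L² = 5*sqrt(14)/42.
Sharp Poincaré constant on H^1_0(0, 5/3) is C_P = L/π = 5/(3*π), achieved by sin(3*π/5·x).
A polynomial bump cannot attain the sharp Poincaré constant (only the first sine eigenfunction does), so the ratio is strictly less than C_P, consistent with ||u||_L² ≤ C_P ||u'||_L².


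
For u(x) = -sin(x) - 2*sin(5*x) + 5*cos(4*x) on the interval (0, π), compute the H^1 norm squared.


||u||_{H^1(0,π)}^2 = -3196/9 + 531*π/2

u'(x) = -20*sin(4*x) - cos(x) - 10*cos(5*x).
Expand u² and (u')² and integrate term by term on (0, π), using: for integers n ≥ 1, ∫_0^π sin²(nx) dx = ∫_0^π cos²(nx) dx = π/2; for n ≠ n', ∫_0^π sin(nx)sin(n'x) dx = ∫_0^π cos(nx)cos(n'x) dx = 0; and by product-to-sum, ∫_0^π sin(nx)cos(n'x) dx = ½∫_0^π [sin((n+n')x) + sin((n−n')x)] dx, which is 0 when n+n' is even and 2n/(n²−n'²) when n+n' is odd (it need not vanish on (0, π)).
  u² squared terms: (-1)²·∫sin(x)² dx = 1·π/2 = π/2;  (-2)²·∫sin(5x)² dx = 4·π/2 = 2*π;  (5)²·∫cos(4x)² dx = 25·π/2 = 25*π/2.
  u² cross terms: 2·(-1)·(-2)·∫sin(x)·sin(5x) dx = 4·(0) = 0;  2·(-1)·(5)·∫sin(x)·cos(4x) dx = -10·(-2/15) = 4/3;  2·(-2)·(5)·∫sin(5x)·cos(4x) dx = -20·(10/9) = -200/9.
  So ∫_0^π u² dx = π/2 + 2*π + 25*π/2 + 0 + 4/3 − 200/9 = -188/9 + 15*π.
  (u')² squared terms: (-1)²·∫cos(x)² dx = 1·π/2 = π/2;  (-20)²·∫sin(4x)² dx = 400·π/2 = 200*π;  (-10)²·∫cos(5x)² dx = 100·π/2 = 50*π.
  (u')² cross terms: 2·(-1)·(-20)·∫cos(x)·sin(4x) dx = 40·(8/15) = 64/3;  2·(-1)·(-10)·∫cos(x)·cos(5x) dx = 20·(0) = 0;  2·(-20)·(-10)·∫sin(4x)·cos(5x) dx = 400·(-8/9) = -3200/9.
  So ∫_0^π (u')² dx = π/2 + 200*π + 50*π + 64/3 + 0 − 3200/9 = -3008/9 + 501*π/2.
||u||_{H^1}^2 = (-188/9 + 15*π) + (-3008/9 + 501*π/2) = -3196/9 + 531*π/2.


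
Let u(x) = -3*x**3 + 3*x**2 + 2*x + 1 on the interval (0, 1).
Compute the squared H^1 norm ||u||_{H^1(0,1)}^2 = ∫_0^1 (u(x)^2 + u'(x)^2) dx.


||u||_{H^1}^2 = 2251/210

The H^1 norm (squared) on an interval (0, L) is
  ||u||_{H^1}^2 = ∫_0^L u(x)^2 dx + ∫_0^L u'(x)^2 dx.
Compute u'(x) = -9*x**2 + 6*x + 2.
Then u(x)^2 = 9*x**6 - 18*x**5 - 3*x**4 + 6*x**3 + 10*x**2 + 4*x + 1 and u'(x)^2 = 81*x**4 - 108*x**3 + 24*x + 4.
Integrate each monomial from 0 to 1 using ∫_0^1 c·x^n dx = c·1^(n+1)/(n+1):
  ∫_0^1 u(x)^2 dx = ∫_0^1 (9*x^6 - 18*x^5 - 3*x^4 + 6*x^3 + 10*x^2 + 4*x + 1) dx. Term by term:
    ∫_0^1 9*x^6 dx = 9/7;  ∫_0^1 -18*x^5 dx = -3;  ∫_0^1 -3*x^4 dx = -3/5;
    ∫_0^1 6*x^3 dx = 3/2;  ∫_0^1 10*x^2 dx = 10/3;  ∫_0^1 4*x dx = 2;
    ∫_0^1 1 dx = 1.
  Sum: 9/7 − 3 − 3/5 + 3/2 + 10/3 + 2 + 1 = 1159/210.
  ∫_0^1 u'(x)^2 dx = ∫_0^1 (81*x^4 - 108*x^3 + 24*x + 4) dx. Term by term:
    ∫_0^1 81*x^4 dx = 81/5;  ∫_0^1 -108*x^3 dx = -27;  ∫_0^1 24*x dx = 12;
    ∫_0^1 4 dx = 4.
  Sum: 81/5 − 27 + 12 + 4 = 26/5.
Adding: ||u||_{H^1}^2 = 1159/210 + 26/5 = 2251/210.


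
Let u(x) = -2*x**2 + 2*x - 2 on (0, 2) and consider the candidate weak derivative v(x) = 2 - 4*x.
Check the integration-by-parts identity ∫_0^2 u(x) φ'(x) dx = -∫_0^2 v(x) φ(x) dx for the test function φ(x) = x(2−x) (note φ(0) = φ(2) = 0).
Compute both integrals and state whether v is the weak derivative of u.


LHS = 8/3, RHS = 8/3. Yes, v = u' weakly.

u(x) = -2*x**2 + 2*x - 2, classical derivative u'(x) = 2 - 4*x.
φ(x) = x(2−x), so φ'(x) = 2 - 2*x.
Note φ(0) = φ(2) = 0, so the boundary term u·φ vanishes.
LHS = ∫_0^2 u(x) φ'(x) dx = ∫_0^2 (4*x^3 - 8*x^2 + 8*x - 4) dx. Term by term:
  ∫_0^2 4*x^3 dx = 16;  ∫_0^2 -8*x^2 dx = -64/3;  ∫_0^2 8*x dx = 16;
  ∫_0^2 -4 dx = -8.
Sum: 16 − 64/3 + 16 − 8 = 8/3.
So LHS = 8/3.
∫_0^2 v(x) φ(x) dx = ∫_0^2 (4*x^3 - 10*x^2 + 4*x) dx. Term by term:
  ∫_0^2 4*x^3 dx = 16;  ∫_0^2 -10*x^2 dx = -80/3;  ∫_0^2 4*x dx = 8.
Sum: 16 − 80/3 + 8 = -8/3.
So RHS = -∫_0^2 v(x) φ(x) dx = 8/3.
LHS = RHS, so the identity holds for this test φ.
Moreover u is smooth here and v(x) = u'(x) = 2 - 4*x pointwise, so the identity holds for every test function. Hence v is the weak derivative of u.


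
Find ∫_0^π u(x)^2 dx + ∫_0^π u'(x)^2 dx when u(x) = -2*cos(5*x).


||u||_{H^1(0,π)}^2 = 52*π

u'(x) = 10*sin(5*x).
Expand u² and (u')² and integrate term by term on (0, π), using: for integers n ≥ 1, ∫_0^π sin²(nx) dx = ∫_0^π cos²(nx) dx = π/2; for n ≠ n', ∫_0^π sin(nx)sin(n'x) dx = ∫_0^π cos(nx)cos(n'x) dx = 0; and by product-to-sum, ∫_0^π sin(nx)cos(n'x) dx = ½∫_0^π [sin((n+n')x) + sin((n−n')x)] dx, which is 0 when n+n' is even and 2n/(n²−n'²) when n+n' is odd (it need not vanish on (0, π)).
  u² squared terms: (-2)²·∫cos(5x)² dx = 4·π/2 = 2*π.
  So ∫_0^π u² dx = 2*π.
  (u')² squared terms: (10)²·∫sin(5x)² dx = 100·π/2 = 50*π.
  So ∫_0^π (u')² dx = 50*π.
||u||_{H^1}^2 = (2*π) + (50*π) = 52*π.
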